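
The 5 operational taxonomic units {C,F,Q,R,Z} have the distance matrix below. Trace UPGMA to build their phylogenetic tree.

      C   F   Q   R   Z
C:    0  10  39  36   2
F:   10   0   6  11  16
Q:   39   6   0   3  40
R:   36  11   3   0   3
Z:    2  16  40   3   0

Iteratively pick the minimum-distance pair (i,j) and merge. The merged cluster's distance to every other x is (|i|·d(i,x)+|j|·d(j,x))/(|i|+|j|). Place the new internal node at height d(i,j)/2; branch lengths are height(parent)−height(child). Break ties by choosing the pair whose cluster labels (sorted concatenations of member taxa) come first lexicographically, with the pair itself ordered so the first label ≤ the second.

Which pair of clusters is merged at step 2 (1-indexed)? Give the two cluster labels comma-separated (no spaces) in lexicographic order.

Q,R

iteration 1: select C,Z (d=2); attach at lengths (1, 1); label the merged cluster CZ
  updated: d(CZ,F)=13, d(CZ,Q)=79/2, d(CZ,R)=39/2
iteration 2: select Q,R (d=3); attach at lengths (3/2, 3/2); label the merged cluster QR
  updated: d(CZ,QR)=59/2, d(F,QR)=17/2
iteration 3: select F,QR (d=17/2); attach at lengths (17/4, 11/4); label the merged cluster FQR
  updated: d(CZ,FQR)=24
iteration 4: select CZ,FQR (d=24); attach at lengths (11, 31/4); label the merged cluster CFQRZ
final tree: ((C:1,Z:1):11,(F:17/4,(Q:3/2,R:3/2):11/4):31/4)
total length: 123/4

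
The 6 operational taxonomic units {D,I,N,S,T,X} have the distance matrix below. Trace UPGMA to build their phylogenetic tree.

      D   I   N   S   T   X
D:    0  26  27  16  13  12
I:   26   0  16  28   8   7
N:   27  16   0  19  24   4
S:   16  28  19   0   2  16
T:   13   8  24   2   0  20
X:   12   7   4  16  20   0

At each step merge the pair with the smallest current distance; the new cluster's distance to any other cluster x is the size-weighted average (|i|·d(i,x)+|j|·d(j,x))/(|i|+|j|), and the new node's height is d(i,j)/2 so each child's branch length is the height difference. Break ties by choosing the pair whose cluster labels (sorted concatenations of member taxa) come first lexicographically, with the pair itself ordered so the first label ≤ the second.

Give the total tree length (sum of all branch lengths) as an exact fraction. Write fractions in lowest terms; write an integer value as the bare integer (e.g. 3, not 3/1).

36

1. join S+T (d=2) ⇒ ST; edges |S|=1, |T|=1
  updated: d(D,ST)=29/2, d(I,ST)=18, d(N,ST)=43/2, d(ST,X)=18
2. join N+X (d=4) ⇒ NX; edges |N|=2, |X|=2
  updated: d(D,NX)=39/2, d(I,NX)=23/2, d(NX,ST)=79/4
3. join I+NX (d=23/2) ⇒ INX; edges |I|=23/4, |NX|=15/4
  updated: d(D,INX)=65/3, d(INX,ST)=115/6
4. join D+ST (d=29/2) ⇒ DST; edges |D|=29/4, |ST|=25/4
  updated: d(DST,INX)=20
5. join DST+INX (d=20) ⇒ DINSTX; edges |DST|=11/4, |INX|=17/4
final tree: ((D:29/4,(S:1,T:1):25/4):11/4,(I:23/4,(N:2,X:2):15/4):17/4)
total length: 36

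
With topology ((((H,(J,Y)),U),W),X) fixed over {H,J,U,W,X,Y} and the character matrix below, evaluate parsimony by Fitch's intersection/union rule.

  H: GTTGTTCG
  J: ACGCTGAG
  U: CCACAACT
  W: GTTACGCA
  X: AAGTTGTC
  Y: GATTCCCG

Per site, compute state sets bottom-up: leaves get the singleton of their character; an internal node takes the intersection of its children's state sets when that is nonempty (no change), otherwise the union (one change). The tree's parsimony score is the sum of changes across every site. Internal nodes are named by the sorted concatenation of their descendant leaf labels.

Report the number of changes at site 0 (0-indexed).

3

site 0, node JY: J={A} ∪ Y={G} → {A,G} (+1)
site 0, node HJY: H={G} ∩ JY={A,G} → {G} (+0)
site 0, node HJUY: HJY={G} ∪ U={C} → {C,G} (+1)
site 0, node HJUWY: HJUY={C,G} ∩ W={G} → {G} (+0)
site 0, node HJUWXY: HJUWY={G} ∪ X={A} → {A,G} (+1)
site 1, node JY: J={C} ∪ Y={A} → {A,C} (+1)
site 1, node HJY: H={T} ∪ JY={A,C} → {A,C,T} (+1)
site 1, node HJUY: HJY={A,C,T} ∩ U={C} → {C} (+0)
site 1, node HJUWY: HJUY={C} ∪ W={T} → {C,T} (+1)
site 1, node HJUWXY: HJUWY={C,T} ∪ X={A} → {A,C,T} (+1)
site 2, node JY: J={G} ∪ Y={T} → {G,T} (+1)
site 2, node HJY: H={T} ∩ JY={G,T} → {T} (+0)
site 2, node HJUY: HJY={T} ∪ U={A} → {A,T} (+1)
site 2, node HJUWY: HJUY={A,T} ∩ W={T} → {T} (+0)
site 2, node HJUWXY: HJUWY={T} ∪ X={G} → {G,T} (+1)
site 3, node JY: J={C} ∪ Y={T} → {C,T} (+1)
site 3, node HJY: H={G} ∪ JY={C,T} → {C,G,T} (+1)
site 3, node HJUY: HJY={C,G,T} ∩ U={C} → {C} (+0)
site 3, node HJUWY: HJUY={C} ∪ W={A} → {A,C} (+1)
site 3, node HJUWXY: HJUWY={A,C} ∪ X={T} → {A,C,T} (+1)
site 4, node JY: J={T} ∪ Y={C} → {C,T} (+1)
site 4, node HJY: H={T} ∩ JY={C,T} → {T} (+0)
site 4, node HJUY: HJY={T} ∪ U={A} → {A,T} (+1)
site 4, node HJUWY: HJUY={A,T} ∪ W={C} → {A,C,T} (+1)
site 4, node HJUWXY: HJUWY={A,C,T} ∩ X={T} → {T} (+0)
site 5, node JY: J={G} ∪ Y={C} → {C,G} (+1)
site 5, node HJY: H={T} ∪ JY={C,G} → {C,G,T} (+1)
site 5, node HJUY: HJY={C,G,T} ∪ U={A} → {A,C,G,T} (+1)
site 5, node HJUWY: HJUY={A,C,G,T} ∩ W={G} → {G} (+0)
site 5, node HJUWXY: HJUWY={G} ∩ X={G} → {G} (+0)
site 6, node JY: J={A} ∪ Y={C} → {A,C} (+1)
site 6, node HJY: H={C} ∩ JY={A,C} → {C} (+0)
site 6, node HJUY: HJY={C} ∩ U={C} → {C} (+0)
site 6, node HJUWY: HJUY={C} ∩ W={C} → {C} (+0)
site 6, node HJUWXY: HJUWY={C} ∪ X={T} → {C,T} (+1)
site 7, node JY: J={G} ∩ Y={G} → {G} (+0)
site 7, node HJY: H={G} ∩ JY={G} → {G} (+0)
site 7, node HJUY: HJY={G} ∪ U={T} → {G,T} (+1)
site 7, node HJUWY: HJUY={G,T} ∪ W={A} → {A,G,T} (+1)
site 7, node HJUWXY: HJUWY={A,G,T} ∪ X={C} → {A,C,G,T} (+1)
per-site changes: [3, 4, 3, 4, 3, 3, 2, 3]; total = 25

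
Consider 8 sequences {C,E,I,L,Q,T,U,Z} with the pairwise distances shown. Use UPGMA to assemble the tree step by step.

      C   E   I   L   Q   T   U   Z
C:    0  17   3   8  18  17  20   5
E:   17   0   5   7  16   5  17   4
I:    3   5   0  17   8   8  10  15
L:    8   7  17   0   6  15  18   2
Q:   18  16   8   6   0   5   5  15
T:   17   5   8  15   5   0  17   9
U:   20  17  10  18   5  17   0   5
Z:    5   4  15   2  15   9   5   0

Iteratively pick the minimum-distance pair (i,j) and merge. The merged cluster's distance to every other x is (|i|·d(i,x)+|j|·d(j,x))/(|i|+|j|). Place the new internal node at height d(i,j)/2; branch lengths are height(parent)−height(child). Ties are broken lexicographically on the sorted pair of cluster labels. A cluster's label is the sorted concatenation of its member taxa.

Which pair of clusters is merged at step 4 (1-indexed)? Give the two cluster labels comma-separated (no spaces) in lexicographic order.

step 1: merge (L,Z) at d=2; branch lengths L→1, Z→1; new cluster LZ
  updated: d(C,LZ)=13/2, d(E,LZ)=11/2, d(I,LZ)=16, d(LZ,Q)=21/2, d(LZ,T)=12, d(LZ,U)=23/2
step 2: merge (C,I) at d=3; branch lengths C→3/2, I→3/2; new cluster CI
  updated: d(CI,E)=11, d(CI,LZ)=45/4, d(CI,Q)=13, d(CI,T)=25/2, d(CI,U)=15
step 3: merge (E,T) at d=5; branch lengths E→5/2, T→5/2; new cluster ET
  updated: d(CI,ET)=47/4, d(ET,LZ)=35/4, d(ET,Q)=21/2, d(ET,U)=17
step 4: merge (Q,U) at d=5; branch lengths Q→5/2, U→5/2; new cluster QU
  updated: d(CI,QU)=14, d(ET,QU)=55/4, d(LZ,QU)=11
step 5: merge (ET,LZ) at d=35/4; branch lengths ET→15/8, LZ→27/8; new cluster ELTZ
  updated: d(CI,ELTZ)=23/2, d(ELTZ,QU)=99/8
step 6: merge (CI,ELTZ) at d=23/2; branch lengths CI→17/4, ELTZ→11/8; new cluster CEILTZ
  updated: d(CEILTZ,QU)=155/12
step 7: merge (CEILTZ,QU) at d=155/12; branch lengths CEILTZ→17/24, QU→95/24; new cluster CEILQTUZ
final tree: (((C:3/2,I:3/2):17/4,((E:5/2,T:5/2):15/8,(L:1,Z:1):27/8):11/8):17/24,(Q:5/2,U:5/2):95/24)
total length: 733/24

Q,U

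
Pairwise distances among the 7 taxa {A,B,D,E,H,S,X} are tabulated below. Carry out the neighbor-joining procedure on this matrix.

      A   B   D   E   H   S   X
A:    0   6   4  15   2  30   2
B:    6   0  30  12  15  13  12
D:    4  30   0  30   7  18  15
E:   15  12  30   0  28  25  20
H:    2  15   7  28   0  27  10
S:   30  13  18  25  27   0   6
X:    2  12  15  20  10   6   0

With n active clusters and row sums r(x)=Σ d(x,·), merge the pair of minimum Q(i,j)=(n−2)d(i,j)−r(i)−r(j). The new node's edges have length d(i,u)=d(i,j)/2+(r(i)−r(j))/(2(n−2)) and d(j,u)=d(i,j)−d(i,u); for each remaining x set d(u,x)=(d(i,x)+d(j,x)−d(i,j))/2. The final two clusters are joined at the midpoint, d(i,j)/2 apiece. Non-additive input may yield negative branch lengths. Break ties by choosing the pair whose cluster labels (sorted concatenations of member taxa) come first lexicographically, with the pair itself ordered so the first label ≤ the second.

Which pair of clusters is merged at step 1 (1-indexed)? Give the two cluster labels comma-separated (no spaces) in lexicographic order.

iteration 1: select B,E (d=12, Q=-158); attach at lengths (9/5, 51/5); label the merged cluster BE
  updated: d(A,BE)=9/2, d(BE,D)=24, d(BE,H)=31/2, d(BE,S)=13, d(BE,X)=10
iteration 2: select S,X (d=6, Q=-113); attach at lengths (75/8, -27/8); label the merged cluster SX
  updated: d(A,SX)=13, d(BE,SX)=17/2, d(D,SX)=27/2, d(H,SX)=31/2
iteration 3: select BE,SX (d=17/2, Q=-155/2); attach at lengths (55/12, 47/12); label the merged cluster BESX
  updated: d(A,BESX)=9/2, d(BESX,D)=29/2, d(BESX,H)=45/4
iteration 4: select A,BESX (d=9/2, Q=-127/4); attach at lengths (-43/16, 115/16); label the merged cluster ABESX
  updated: d(ABESX,D)=7, d(ABESX,H)=35/8
iteration 5: select ABESX,D (d=7, Q=-147/8); attach at lengths (35/16, 77/16); label the merged cluster ABDESX
  updated: d(ABDESX,H)=35/16
iteration 6: select ABDESX,H (d=35/16); attach at lengths (35/32, 35/32); label the merged cluster ABDEHSX
final tree: (((A:-43/16,((B:9/5,E:51/5):55/12,(S:75/8,X:-27/8):47/12):115/16):35/16,D:77/16):35/32,H:35/32)
total length: 643/16

B,E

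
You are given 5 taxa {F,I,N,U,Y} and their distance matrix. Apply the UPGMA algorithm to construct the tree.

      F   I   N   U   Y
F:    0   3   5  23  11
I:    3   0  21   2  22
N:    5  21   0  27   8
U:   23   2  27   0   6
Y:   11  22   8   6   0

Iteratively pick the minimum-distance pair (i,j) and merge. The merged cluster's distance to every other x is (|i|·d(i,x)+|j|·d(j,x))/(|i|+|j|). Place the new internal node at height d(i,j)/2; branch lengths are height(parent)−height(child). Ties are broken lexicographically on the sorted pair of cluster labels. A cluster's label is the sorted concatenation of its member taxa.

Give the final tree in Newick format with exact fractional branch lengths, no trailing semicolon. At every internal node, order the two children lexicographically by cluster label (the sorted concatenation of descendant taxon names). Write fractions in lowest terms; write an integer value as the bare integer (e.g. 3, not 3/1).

step 1: merge (I,U) at d=2; branch lengths I→1, U→1; new cluster IU
  updated: d(F,IU)=13, d(IU,N)=24, d(IU,Y)=14
step 2: merge (F,N) at d=5; branch lengths F→5/2, N→5/2; new cluster FN
  updated: d(FN,IU)=37/2, d(FN,Y)=19/2
step 3: merge (FN,Y) at d=19/2; branch lengths FN→9/4, Y→19/4; new cluster FNY
  updated: d(FNY,IU)=17
step 4: merge (FNY,IU) at d=17; branch lengths FNY→15/4, IU→15/2; new cluster FINUY
final tree: (((F:5/2,N:5/2):9/4,Y:19/4):15/4,(I:1,U:1):15/2)
total length: 101/4

(((F:5/2,N:5/2):9/4,Y:19/4):15/4,(I:1,U:1):15/2)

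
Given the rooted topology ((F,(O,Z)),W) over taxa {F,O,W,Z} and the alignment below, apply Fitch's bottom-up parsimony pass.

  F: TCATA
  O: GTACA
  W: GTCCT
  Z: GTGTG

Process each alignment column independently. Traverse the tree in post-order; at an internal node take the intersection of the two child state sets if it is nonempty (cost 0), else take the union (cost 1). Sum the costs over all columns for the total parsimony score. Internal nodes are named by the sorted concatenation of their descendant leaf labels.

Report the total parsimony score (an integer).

8

OZ@0: {G} ∩ {G} = {G} (intersection, +0)
FOZ@0: {T} ∪ {G} = {G,T} (union, +1)
FOWZ@0: {G,T} ∩ {G} = {G} (intersection, +0)
OZ@1: {T} ∩ {T} = {T} (intersection, +0)
FOZ@1: {C} ∪ {T} = {C,T} (union, +1)
FOWZ@1: {C,T} ∩ {T} = {T} (intersection, +0)
OZ@2: {A} ∪ {G} = {A,G} (union, +1)
FOZ@2: {A} ∩ {A,G} = {A} (intersection, +0)
FOWZ@2: {A} ∪ {C} = {A,C} (union, +1)
OZ@3: {C} ∪ {T} = {C,T} (union, +1)
FOZ@3: {T} ∩ {C,T} = {T} (intersection, +0)
FOWZ@3: {T} ∪ {C} = {C,T} (union, +1)
OZ@4: {A} ∪ {G} = {A,G} (union, +1)
FOZ@4: {A} ∩ {A,G} = {A} (intersection, +0)
FOWZ@4: {A} ∪ {T} = {A,T} (union, +1)
per-site changes: [1, 1, 2, 2, 2]; total = 8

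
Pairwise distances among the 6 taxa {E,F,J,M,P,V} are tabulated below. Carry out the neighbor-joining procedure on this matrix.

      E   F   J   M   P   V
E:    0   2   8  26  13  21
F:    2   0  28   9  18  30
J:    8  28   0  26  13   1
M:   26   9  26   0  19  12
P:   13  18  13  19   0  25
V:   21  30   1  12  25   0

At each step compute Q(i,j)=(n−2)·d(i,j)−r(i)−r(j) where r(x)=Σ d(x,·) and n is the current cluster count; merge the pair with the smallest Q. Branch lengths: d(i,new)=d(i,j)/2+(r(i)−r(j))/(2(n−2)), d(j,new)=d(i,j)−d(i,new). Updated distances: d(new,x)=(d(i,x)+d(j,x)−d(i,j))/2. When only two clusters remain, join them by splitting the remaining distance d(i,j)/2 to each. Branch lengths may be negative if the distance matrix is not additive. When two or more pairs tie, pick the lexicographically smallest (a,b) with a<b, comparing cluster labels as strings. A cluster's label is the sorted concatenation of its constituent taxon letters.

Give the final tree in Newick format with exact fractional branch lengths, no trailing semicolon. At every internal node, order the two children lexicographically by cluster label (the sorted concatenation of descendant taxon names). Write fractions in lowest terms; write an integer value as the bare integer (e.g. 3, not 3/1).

((((E:7/12,F:17/12):113/16,P:119/16):33/16,(J:-9/8,V:17/8):161/16):135/32,M:135/32)

step 1: merge (J,V) at d=1, Q=-161; branch lengths J→-9/8, V→17/8; new cluster JV
  updated: d(E,JV)=14, d(F,JV)=57/2, d(JV,M)=37/2, d(JV,P)=37/2
step 2: merge (E,F) at d=2, Q=-213/2; branch lengths E→7/12, F→17/12; new cluster EF
  updated: d(EF,JV)=81/4, d(EF,M)=33/2, d(EF,P)=29/2
step 3: merge (EF,P) at d=29/2, Q=-297/4; branch lengths EF→113/16, P→119/16; new cluster EFP
  updated: d(EFP,JV)=97/8, d(EFP,M)=21/2
step 4: merge (EFP,JV) at d=97/8, Q=-329/8; branch lengths EFP→33/16, JV→161/16; new cluster EFJPV
  updated: d(EFJPV,M)=135/16
step 5: merge (EFJPV,M) at d=135/16; branch lengths EFJPV→135/32, M→135/32; new cluster EFJMPV
final tree: ((((E:7/12,F:17/12):113/16,P:119/16):33/16,(J:-9/8,V:17/8):161/16):135/32,M:135/32)
total length: 609/16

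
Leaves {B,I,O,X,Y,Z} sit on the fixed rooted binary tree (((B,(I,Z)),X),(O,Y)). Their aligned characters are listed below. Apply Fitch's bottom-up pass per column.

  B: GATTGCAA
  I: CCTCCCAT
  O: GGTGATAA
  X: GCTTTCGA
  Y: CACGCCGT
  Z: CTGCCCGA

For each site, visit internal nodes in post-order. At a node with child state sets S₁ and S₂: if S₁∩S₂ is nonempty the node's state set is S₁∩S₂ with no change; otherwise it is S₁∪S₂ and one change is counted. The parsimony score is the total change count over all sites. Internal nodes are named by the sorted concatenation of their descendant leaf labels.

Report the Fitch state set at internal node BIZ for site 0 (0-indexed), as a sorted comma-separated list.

C,G

IZ@0: {C} ∩ {C} = {C} (intersection, +0)
BIZ@0: {G} ∪ {C} = {C,G} (union, +1)
BIXZ@0: {C,G} ∩ {G} = {G} (intersection, +0)
OY@0: {G} ∪ {C} = {C,G} (union, +1)
BIOXYZ@0: {G} ∩ {C,G} = {G} (intersection, +0)
IZ@1: {C} ∪ {T} = {C,T} (union, +1)
BIZ@1: {A} ∪ {C,T} = {A,C,T} (union, +1)
BIXZ@1: {A,C,T} ∩ {C} = {C} (intersection, +0)
OY@1: {G} ∪ {A} = {A,G} (union, +1)
BIOXYZ@1: {C} ∪ {A,G} = {A,C,G} (union, +1)
IZ@2: {T} ∪ {G} = {G,T} (union, +1)
BIZ@2: {T} ∩ {G,T} = {T} (intersection, +0)
BIXZ@2: {T} ∩ {T} = {T} (intersection, +0)
OY@2: {T} ∪ {C} = {C,T} (union, +1)
BIOXYZ@2: {T} ∩ {C,T} = {T} (intersection, +0)
IZ@3: {C} ∩ {C} = {C} (intersection, +0)
BIZ@3: {T} ∪ {C} = {C,T} (union, +1)
BIXZ@3: {C,T} ∩ {T} = {T} (intersection, +0)
OY@3: {G} ∩ {G} = {G} (intersection, +0)
BIOXYZ@3: {T} ∪ {G} = {G,T} (union, +1)
IZ@4: {C} ∩ {C} = {C} (intersection, +0)
BIZ@4: {G} ∪ {C} = {C,G} (union, +1)
BIXZ@4: {C,G} ∪ {T} = {C,G,T} (union, +1)
OY@4: {A} ∪ {C} = {A,C} (union, +1)
BIOXYZ@4: {C,G,T} ∩ {A,C} = {C} (intersection, +0)
IZ@5: {C} ∩ {C} = {C} (intersection, +0)
BIZ@5: {C} ∩ {C} = {C} (intersection, +0)
BIXZ@5: {C} ∩ {C} = {C} (intersection, +0)
OY@5: {T} ∪ {C} = {C,T} (union, +1)
BIOXYZ@5: {C} ∩ {C,T} = {C} (intersection, +0)
IZ@6: {A} ∪ {G} = {A,G} (union, +1)
BIZ@6: {A} ∩ {A,G} = {A} (intersection, +0)
BIXZ@6: {A} ∪ {G} = {A,G} (union, +1)
OY@6: {A} ∪ {G} = {A,G} (union, +1)
BIOXYZ@6: {A,G} ∩ {A,G} = {A,G} (intersection, +0)
IZ@7: {T} ∪ {A} = {A,T} (union, +1)
BIZ@7: {A} ∩ {A,T} = {A} (intersection, +0)
BIXZ@7: {A} ∩ {A} = {A} (intersection, +0)
OY@7: {A} ∪ {T} = {A,T} (union, +1)
BIOXYZ@7: {A} ∩ {A,T} = {A} (intersection, +0)
per-site changes: [2, 4, 2, 2, 3, 1, 3, 2]; total = 19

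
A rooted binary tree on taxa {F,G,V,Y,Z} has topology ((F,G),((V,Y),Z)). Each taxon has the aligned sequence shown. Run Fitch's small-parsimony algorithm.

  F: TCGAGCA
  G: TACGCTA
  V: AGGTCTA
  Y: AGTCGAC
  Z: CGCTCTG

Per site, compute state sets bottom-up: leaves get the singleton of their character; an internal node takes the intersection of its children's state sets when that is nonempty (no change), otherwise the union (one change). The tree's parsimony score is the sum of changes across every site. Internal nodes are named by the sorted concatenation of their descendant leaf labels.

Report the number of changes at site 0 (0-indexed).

FG@0: {T} ∩ {T} = {T} (intersection, +0)
VY@0: {A} ∩ {A} = {A} (intersection, +0)
VYZ@0: {A} ∪ {C} = {A,C} (union, +1)
FGVYZ@0: {T} ∪ {A,C} = {A,C,T} (union, +1)
FG@1: {C} ∪ {A} = {A,C} (union, +1)
VY@1: {G} ∩ {G} = {G} (intersection, +0)
VYZ@1: {G} ∩ {G} = {G} (intersection, +0)
FGVYZ@1: {A,C} ∪ {G} = {A,C,G} (union, +1)
FG@2: {G} ∪ {C} = {C,G} (union, +1)
VY@2: {G} ∪ {T} = {G,T} (union, +1)
VYZ@2: {G,T} ∪ {C} = {C,G,T} (union, +1)
FGVYZ@2: {C,G} ∩ {C,G,T} = {C,G} (intersection, +0)
FG@3: {A} ∪ {G} = {A,G} (union, +1)
VY@3: {T} ∪ {C} = {C,T} (union, +1)
VYZ@3: {C,T} ∩ {T} = {T} (intersection, +0)
FGVYZ@3: {A,G} ∪ {T} = {A,G,T} (union, +1)
FG@4: {G} ∪ {C} = {C,G} (union, +1)
VY@4: {C} ∪ {G} = {C,G} (union, +1)
VYZ@4: {C,G} ∩ {C} = {C} (intersection, +0)
FGVYZ@4: {C,G} ∩ {C} = {C} (intersection, +0)
FG@5: {C} ∪ {T} = {C,T} (union, +1)
VY@5: {T} ∪ {A} = {A,T} (union, +1)
VYZ@5: {A,T} ∩ {T} = {T} (intersection, +0)
FGVYZ@5: {C,T} ∩ {T} = {T} (intersection, +0)
FG@6: {A} ∩ {A} = {A} (intersection, +0)
VY@6: {A} ∪ {C} = {A,C} (union, +1)
VYZ@6: {A,C} ∪ {G} = {A,C,G} (union, +1)
FGVYZ@6: {A} ∩ {A,C,G} = {A} (intersection, +0)
per-site changes: [2, 2, 3, 3, 2, 2, 2]; total = 16

2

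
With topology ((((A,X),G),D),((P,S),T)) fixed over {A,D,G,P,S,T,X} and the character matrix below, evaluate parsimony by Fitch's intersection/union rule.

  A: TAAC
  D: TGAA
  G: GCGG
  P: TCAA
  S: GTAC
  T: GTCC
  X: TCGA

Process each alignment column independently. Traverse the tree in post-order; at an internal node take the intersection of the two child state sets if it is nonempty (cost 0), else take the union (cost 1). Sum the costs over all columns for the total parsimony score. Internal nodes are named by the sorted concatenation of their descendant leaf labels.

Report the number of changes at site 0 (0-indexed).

AX@0: {T} ∩ {T} = {T} (intersection, +0)
AGX@0: {T} ∪ {G} = {G,T} (union, +1)
ADGX@0: {G,T} ∩ {T} = {T} (intersection, +0)
PS@0: {T} ∪ {G} = {G,T} (union, +1)
PST@0: {G,T} ∩ {G} = {G} (intersection, +0)
ADGPSTX@0: {T} ∪ {G} = {G,T} (union, +1)
AX@1: {A} ∪ {C} = {A,C} (union, +1)
AGX@1: {A,C} ∩ {C} = {C} (intersection, +0)
ADGX@1: {C} ∪ {G} = {C,G} (union, +1)
PS@1: {C} ∪ {T} = {C,T} (union, +1)
PST@1: {C,T} ∩ {T} = {T} (intersection, +0)
ADGPSTX@1: {C,G} ∪ {T} = {C,G,T} (union, +1)
AX@2: {A} ∪ {G} = {A,G} (union, +1)
AGX@2: {A,G} ∩ {G} = {G} (intersection, +0)
ADGX@2: {G} ∪ {A} = {A,G} (union, +1)
PS@2: {A} ∩ {A} = {A} (intersection, +0)
PST@2: {A} ∪ {C} = {A,C} (union, +1)
ADGPSTX@2: {A,G} ∩ {A,C} = {A} (intersection, +0)
AX@3: {C} ∪ {A} = {A,C} (union, +1)
AGX@3: {A,C} ∪ {G} = {A,C,G} (union, +1)
ADGX@3: {A,C,G} ∩ {A} = {A} (intersection, +0)
PS@3: {A} ∪ {C} = {A,C} (union, +1)
PST@3: {A,C} ∩ {C} = {C} (intersection, +0)
ADGPSTX@3: {A} ∪ {C} = {A,C} (union, +1)
per-site changes: [3, 4, 3, 4]; total = 14

3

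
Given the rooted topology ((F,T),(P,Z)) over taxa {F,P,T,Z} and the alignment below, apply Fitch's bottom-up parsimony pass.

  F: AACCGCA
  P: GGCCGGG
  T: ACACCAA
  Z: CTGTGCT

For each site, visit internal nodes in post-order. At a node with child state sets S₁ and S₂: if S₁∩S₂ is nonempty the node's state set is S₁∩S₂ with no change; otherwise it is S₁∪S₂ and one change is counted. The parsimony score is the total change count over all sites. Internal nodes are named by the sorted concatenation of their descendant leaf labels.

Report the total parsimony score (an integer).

[col 0] FT: children F:{A}, T:{A} ∩→ {A}; cost 0
[col 0] PZ: children P:{G}, Z:{C} ∪→ {C,G}; cost 1
[col 0] FPTZ: children FT:{A}, PZ:{C,G} ∪→ {A,C,G}; cost 1
[col 1] FT: children F:{A}, T:{C} ∪→ {A,C}; cost 1
[col 1] PZ: children P:{G}, Z:{T} ∪→ {G,T}; cost 1
[col 1] FPTZ: children FT:{A,C}, PZ:{G,T} ∪→ {A,C,G,T}; cost 1
[col 2] FT: children F:{C}, T:{A} ∪→ {A,C}; cost 1
[col 2] PZ: children P:{C}, Z:{G} ∪→ {C,G}; cost 1
[col 2] FPTZ: children FT:{A,C}, PZ:{C,G} ∩→ {C}; cost 0
[col 3] FT: children F:{C}, T:{C} ∩→ {C}; cost 0
[col 3] PZ: children P:{C}, Z:{T} ∪→ {C,T}; cost 1
[col 3] FPTZ: children FT:{C}, PZ:{C,T} ∩→ {C}; cost 0
[col 4] FT: children F:{G}, T:{C} ∪→ {C,G}; cost 1
[col 4] PZ: children P:{G}, Z:{G} ∩→ {G}; cost 0
[col 4] FPTZ: children FT:{C,G}, PZ:{G} ∩→ {G}; cost 0
[col 5] FT: children F:{C}, T:{A} ∪→ {A,C}; cost 1
[col 5] PZ: children P:{G}, Z:{C} ∪→ {C,G}; cost 1
[col 5] FPTZ: children FT:{A,C}, PZ:{C,G} ∩→ {C}; cost 0
[col 6] FT: children F:{A}, T:{A} ∩→ {A}; cost 0
[col 6] PZ: children P:{G}, Z:{T} ∪→ {G,T}; cost 1
[col 6] FPTZ: children FT:{A}, PZ:{G,T} ∪→ {A,G,T}; cost 1
per-site changes: [2, 3, 2, 1, 1, 2, 2]; total = 13

13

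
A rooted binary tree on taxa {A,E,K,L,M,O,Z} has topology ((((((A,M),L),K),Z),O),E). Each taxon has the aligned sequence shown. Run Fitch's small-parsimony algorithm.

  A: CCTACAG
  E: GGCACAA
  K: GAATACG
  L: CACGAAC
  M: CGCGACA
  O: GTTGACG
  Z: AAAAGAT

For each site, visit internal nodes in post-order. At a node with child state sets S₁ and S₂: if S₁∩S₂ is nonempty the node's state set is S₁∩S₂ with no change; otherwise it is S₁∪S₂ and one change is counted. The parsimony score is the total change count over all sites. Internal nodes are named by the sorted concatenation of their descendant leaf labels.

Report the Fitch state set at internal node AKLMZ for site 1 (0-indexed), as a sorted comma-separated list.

[col 0] AM: children A:{C}, M:{C} ∩→ {C}; cost 0
[col 0] ALM: children AM:{C}, L:{C} ∩→ {C}; cost 0
[col 0] AKLM: children ALM:{C}, K:{G} ∪→ {C,G}; cost 1
[col 0] AKLMZ: children AKLM:{C,G}, Z:{A} ∪→ {A,C,G}; cost 1
[col 0] AKLMOZ: children AKLMZ:{A,C,G}, O:{G} ∩→ {G}; cost 0
[col 0] AEKLMOZ: children AKLMOZ:{G}, E:{G} ∩→ {G}; cost 0
[col 1] AM: children A:{C}, M:{G} ∪→ {C,G}; cost 1
[col 1] ALM: children AM:{C,G}, L:{A} ∪→ {A,C,G}; cost 1
[col 1] AKLM: children ALM:{A,C,G}, K:{A} ∩→ {A}; cost 0
[col 1] AKLMZ: children AKLM:{A}, Z:{A} ∩→ {A}; cost 0
[col 1] AKLMOZ: children AKLMZ:{A}, O:{T} ∪→ {A,T}; cost 1
[col 1] AEKLMOZ: children AKLMOZ:{A,T}, E:{G} ∪→ {A,G,T}; cost 1
[col 2] AM: children A:{T}, M:{C} ∪→ {C,T}; cost 1
[col 2] ALM: children AM:{C,T}, L:{C} ∩→ {C}; cost 0
[col 2] AKLM: children ALM:{C}, K:{A} ∪→ {A,C}; cost 1
[col 2] AKLMZ: children AKLM:{A,C}, Z:{A} ∩→ {A}; cost 0
[col 2] AKLMOZ: children AKLMZ:{A}, O:{T} ∪→ {A,T}; cost 1
[col 2] AEKLMOZ: children AKLMOZ:{A,T}, E:{C} ∪→ {A,C,T}; cost 1
[col 3] AM: children A:{A}, M:{G} ∪→ {A,G}; cost 1
[col 3] ALM: children AM:{A,G}, L:{G} ∩→ {G}; cost 0
[col 3] AKLM: children ALM:{G}, K:{T} ∪→ {G,T}; cost 1
[col 3] AKLMZ: children AKLM:{G,T}, Z:{A} ∪→ {A,G,T}; cost 1
[col 3] AKLMOZ: children AKLMZ:{A,G,T}, O:{G} ∩→ {G}; cost 0
[col 3] AEKLMOZ: children AKLMOZ:{G}, E:{A} ∪→ {A,G}; cost 1
[col 4] AM: children A:{C}, M:{A} ∪→ {A,C}; cost 1
[col 4] ALM: children AM:{A,C}, L:{A} ∩→ {A}; cost 0
[col 4] AKLM: children ALM:{A}, K:{A} ∩→ {A}; cost 0
[col 4] AKLMZ: children AKLM:{A}, Z:{G} ∪→ {A,G}; cost 1
[col 4] AKLMOZ: children AKLMZ:{A,G}, O:{A} ∩→ {A}; cost 0
[col 4] AEKLMOZ: children AKLMOZ:{A}, E:{C} ∪→ {A,C}; cost 1
[col 5] AM: children A:{A}, M:{C} ∪→ {A,C}; cost 1
[col 5] ALM: children AM:{A,C}, L:{A} ∩→ {A}; cost 0
[col 5] AKLM: children ALM:{A}, K:{C} ∪→ {A,C}; cost 1
[col 5] AKLMZ: children AKLM:{A,C}, Z:{A} ∩→ {A}; cost 0
[col 5] AKLMOZ: children AKLMZ:{A}, O:{C} ∪→ {A,C}; cost 1
[col 5] AEKLMOZ: children AKLMOZ:{A,C}, E:{A} ∩→ {A}; cost 0
[col 6] AM: children A:{G}, M:{A} ∪→ {A,G}; cost 1
[col 6] ALM: children AM:{A,G}, L:{C} ∪→ {A,C,G}; cost 1
[col 6] AKLM: children ALM:{A,C,G}, K:{G} ∩→ {G}; cost 0
[col 6] AKLMZ: children AKLM:{G}, Z:{T} ∪→ {G,T}; cost 1
[col 6] AKLMOZ: children AKLMZ:{G,T}, O:{G} ∩→ {G}; cost 0
[col 6] AEKLMOZ: children AKLMOZ:{G}, E:{A} ∪→ {A,G}; cost 1
per-site changes: [2, 4, 4, 4, 3, 3, 4]; total = 24

A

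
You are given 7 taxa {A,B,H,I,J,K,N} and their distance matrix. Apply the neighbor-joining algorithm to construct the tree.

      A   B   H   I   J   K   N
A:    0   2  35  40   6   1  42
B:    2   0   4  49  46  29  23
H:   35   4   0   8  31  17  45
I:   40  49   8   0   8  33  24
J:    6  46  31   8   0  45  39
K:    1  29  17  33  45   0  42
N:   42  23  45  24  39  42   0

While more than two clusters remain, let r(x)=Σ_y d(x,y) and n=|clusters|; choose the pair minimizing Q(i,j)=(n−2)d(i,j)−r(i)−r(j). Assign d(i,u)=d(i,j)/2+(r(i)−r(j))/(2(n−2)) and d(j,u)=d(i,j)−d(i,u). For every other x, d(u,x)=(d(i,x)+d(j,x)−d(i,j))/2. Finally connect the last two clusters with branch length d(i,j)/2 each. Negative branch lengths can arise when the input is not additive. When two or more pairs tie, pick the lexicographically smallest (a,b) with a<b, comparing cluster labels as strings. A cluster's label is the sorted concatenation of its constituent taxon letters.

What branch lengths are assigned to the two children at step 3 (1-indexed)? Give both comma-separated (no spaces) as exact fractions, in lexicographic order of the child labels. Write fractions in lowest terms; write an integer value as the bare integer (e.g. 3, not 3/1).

39/4,71/4

step 1: merge (I,J) at d=8, Q=-297; branch lengths I→27/10, J→53/10; new cluster IJ
  updated: d(A,IJ)=19, d(B,IJ)=87/2, d(H,IJ)=31/2, d(IJ,K)=35, d(IJ,N)=55/2
step 2: merge (A,K) at d=1, Q=-219; branch lengths A→-21/8, K→29/8; new cluster AK
  updated: d(AK,B)=15, d(AK,H)=51/2, d(AK,IJ)=53/2, d(AK,N)=83/2
step 3: merge (IJ,N) at d=55/2, Q=-335/2; branch lengths IJ→39/4, N→71/4; new cluster IJN
  updated: d(AK,IJN)=81/4, d(B,IJN)=39/2, d(H,IJN)=33/2
step 4: merge (AK,IJN) at d=81/4, Q=-153/2; branch lengths AK→45/4, IJN→9; new cluster AIJKN
  updated: d(AIJKN,B)=57/8, d(AIJKN,H)=87/8
step 5: merge (AIJKN,B) at d=57/8, Q=-22; branch lengths AIJKN→7, B→1/8; new cluster ABIJKN
  updated: d(ABIJKN,H)=31/8
step 6: merge (ABIJKN,H) at d=31/8; branch lengths ABIJKN→31/16, H→31/16; new cluster ABHIJKN
final tree: ((((A:-21/8,K:29/8):45/4,((I:27/10,J:53/10):39/4,N:71/4):9):7,B:1/8):31/16,H:31/16)
total length: 271/4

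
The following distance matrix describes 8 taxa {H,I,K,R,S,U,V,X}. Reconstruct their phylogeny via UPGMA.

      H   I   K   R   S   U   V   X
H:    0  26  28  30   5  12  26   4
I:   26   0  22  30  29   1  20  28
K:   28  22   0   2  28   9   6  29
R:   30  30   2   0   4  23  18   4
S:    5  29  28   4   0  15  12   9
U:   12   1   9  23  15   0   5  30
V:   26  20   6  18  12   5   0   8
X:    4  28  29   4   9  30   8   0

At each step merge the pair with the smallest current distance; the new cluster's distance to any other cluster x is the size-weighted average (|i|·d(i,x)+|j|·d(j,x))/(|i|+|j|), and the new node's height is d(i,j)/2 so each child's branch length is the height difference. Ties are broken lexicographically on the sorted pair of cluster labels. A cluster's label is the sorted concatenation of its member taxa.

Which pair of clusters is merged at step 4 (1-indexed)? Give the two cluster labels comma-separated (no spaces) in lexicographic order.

HX,S

1. join I+U (d=1) ⇒ IU; edges |I|=1/2, |U|=1/2
  updated: d(H,IU)=19, d(IU,K)=31/2, d(IU,R)=53/2, d(IU,S)=22, d(IU,V)=25/2, d(IU,X)=29
2. join K+R (d=2) ⇒ KR; edges |K|=1, |R|=1
  updated: d(H,KR)=29, d(IU,KR)=21, d(KR,S)=16, d(KR,V)=12, d(KR,X)=33/2
3. join H+X (d=4) ⇒ HX; edges |H|=2, |X|=2
  updated: d(HX,IU)=24, d(HX,KR)=91/4, d(HX,S)=7, d(HX,V)=17
4. join HX+S (d=7) ⇒ HSX; edges |HX|=3/2, |S|=7/2
  updated: d(HSX,IU)=70/3, d(HSX,KR)=41/2, d(HSX,V)=46/3
5. join KR+V (d=12) ⇒ KRV; edges |KR|=5, |V|=6
  updated: d(HSX,KRV)=169/9, d(IU,KRV)=109/6
6. join IU+KRV (d=109/6) ⇒ IKRUV; edges |IU|=103/12, |KRV|=37/12
  updated: d(HSX,IKRUV)=103/5
7. join HSX+IKRUV (d=103/5) ⇒ HIKRSUVX; edges |HSX|=34/5, |IKRUV|=73/60
final tree: (((H:2,X:2):3/2,S:7/2):34/5,((I:1/2,U:1/2):103/12,((K:1,R:1):5,V:6):37/12):73/60)
total length: 2561/60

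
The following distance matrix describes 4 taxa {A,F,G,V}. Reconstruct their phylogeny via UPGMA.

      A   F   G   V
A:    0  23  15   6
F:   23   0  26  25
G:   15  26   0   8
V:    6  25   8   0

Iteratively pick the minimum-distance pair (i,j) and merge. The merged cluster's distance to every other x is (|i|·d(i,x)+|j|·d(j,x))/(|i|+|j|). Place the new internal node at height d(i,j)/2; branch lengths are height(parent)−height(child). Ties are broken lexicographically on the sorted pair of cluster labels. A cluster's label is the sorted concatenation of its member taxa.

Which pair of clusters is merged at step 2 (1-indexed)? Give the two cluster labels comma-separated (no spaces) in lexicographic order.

1. join A+V (d=6) ⇒ AV; edges |A|=3, |V|=3
  updated: d(AV,F)=24, d(AV,G)=23/2
2. join AV+G (d=23/2) ⇒ AGV; edges |AV|=11/4, |G|=23/4
  updated: d(AGV,F)=74/3
3. join AGV+F (d=74/3) ⇒ AFGV; edges |AGV|=79/12, |F|=37/3
final tree: (((A:3,V:3):11/4,G:23/4):79/12,F:37/3)
total length: 401/12

AV,G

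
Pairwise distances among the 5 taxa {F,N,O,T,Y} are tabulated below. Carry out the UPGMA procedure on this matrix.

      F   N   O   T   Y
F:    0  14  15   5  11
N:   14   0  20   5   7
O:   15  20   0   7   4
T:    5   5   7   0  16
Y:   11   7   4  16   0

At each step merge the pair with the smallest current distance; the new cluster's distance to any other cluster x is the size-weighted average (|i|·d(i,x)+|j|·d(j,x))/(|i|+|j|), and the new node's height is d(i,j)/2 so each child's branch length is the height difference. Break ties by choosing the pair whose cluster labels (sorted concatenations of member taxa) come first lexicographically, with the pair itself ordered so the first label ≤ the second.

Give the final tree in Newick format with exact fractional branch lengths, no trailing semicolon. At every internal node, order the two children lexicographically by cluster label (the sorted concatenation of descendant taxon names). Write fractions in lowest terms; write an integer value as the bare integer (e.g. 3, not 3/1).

step 1: merge (O,Y) at d=4; branch lengths O→2, Y→2; new cluster OY
  updated: d(F,OY)=13, d(N,OY)=27/2, d(OY,T)=23/2
step 2: merge (F,T) at d=5; branch lengths F→5/2, T→5/2; new cluster FT
  updated: d(FT,N)=19/2, d(FT,OY)=49/4
step 3: merge (FT,N) at d=19/2; branch lengths FT→9/4, N→19/4; new cluster FNT
  updated: d(FNT,OY)=38/3
step 4: merge (FNT,OY) at d=38/3; branch lengths FNT→19/12, OY→13/3; new cluster FNOTY
final tree: (((F:5/2,T:5/2):9/4,N:19/4):19/12,(O:2,Y:2):13/3)
total length: 263/12

(((F:5/2,T:5/2):9/4,N:19/4):19/12,(O:2,Y:2):13/3)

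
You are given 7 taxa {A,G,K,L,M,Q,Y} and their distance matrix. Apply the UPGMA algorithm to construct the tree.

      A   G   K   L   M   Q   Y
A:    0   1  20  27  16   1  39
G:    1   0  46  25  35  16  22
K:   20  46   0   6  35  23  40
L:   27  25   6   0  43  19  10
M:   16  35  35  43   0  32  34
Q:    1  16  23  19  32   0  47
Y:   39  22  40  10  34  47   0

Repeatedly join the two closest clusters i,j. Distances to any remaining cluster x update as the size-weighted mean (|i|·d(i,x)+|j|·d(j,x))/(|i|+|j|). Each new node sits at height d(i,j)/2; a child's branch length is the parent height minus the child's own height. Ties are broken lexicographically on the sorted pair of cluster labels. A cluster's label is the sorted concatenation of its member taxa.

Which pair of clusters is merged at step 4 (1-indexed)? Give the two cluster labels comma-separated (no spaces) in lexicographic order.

step 1: merge (A,G) at d=1; branch lengths A→1/2, G→1/2; new cluster AG
  updated: d(AG,K)=33, d(AG,L)=26, d(AG,M)=51/2, d(AG,Q)=17/2, d(AG,Y)=61/2
step 2: merge (K,L) at d=6; branch lengths K→3, L→3; new cluster KL
  updated: d(AG,KL)=59/2, d(KL,M)=39, d(KL,Q)=21, d(KL,Y)=25
step 3: merge (AG,Q) at d=17/2; branch lengths AG→15/4, Q→17/4; new cluster AGQ
  updated: d(AGQ,KL)=80/3, d(AGQ,M)=83/3, d(AGQ,Y)=36
step 4: merge (KL,Y) at d=25; branch lengths KL→19/2, Y→25/2; new cluster KLY
  updated: d(AGQ,KLY)=268/9, d(KLY,M)=112/3
step 5: merge (AGQ,M) at d=83/3; branch lengths AGQ→115/12, M→83/6; new cluster AGMQ
  updated: d(AGMQ,KLY)=95/3
step 6: merge (AGMQ,KLY) at d=95/3; branch lengths AGMQ→2, KLY→10/3; new cluster AGKLMQY
final tree: ((((A:1/2,G:1/2):15/4,Q:17/4):115/12,M:83/6):2,((K:3,L:3):19/2,Y:25/2):10/3)
total length: 263/4

KL,Y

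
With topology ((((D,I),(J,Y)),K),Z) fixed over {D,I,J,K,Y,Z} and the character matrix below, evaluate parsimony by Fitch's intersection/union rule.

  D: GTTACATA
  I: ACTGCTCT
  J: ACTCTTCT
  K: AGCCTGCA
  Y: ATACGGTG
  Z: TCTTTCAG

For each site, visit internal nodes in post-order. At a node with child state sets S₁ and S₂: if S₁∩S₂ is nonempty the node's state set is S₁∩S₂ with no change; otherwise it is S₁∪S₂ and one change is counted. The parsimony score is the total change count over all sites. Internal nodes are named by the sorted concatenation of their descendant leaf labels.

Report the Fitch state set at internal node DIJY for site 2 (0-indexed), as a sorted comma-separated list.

[col 0] DI: children D:{G}, I:{A} ∪→ {A,G}; cost 1
[col 0] JY: children J:{A}, Y:{A} ∩→ {A}; cost 0
[col 0] DIJY: children DI:{A,G}, JY:{A} ∩→ {A}; cost 0
[col 0] DIJKY: children DIJY:{A}, K:{A} ∩→ {A}; cost 0
[col 0] DIJKYZ: children DIJKY:{A}, Z:{T} ∪→ {A,T}; cost 1
[col 1] DI: children D:{T}, I:{C} ∪→ {C,T}; cost 1
[col 1] JY: children J:{C}, Y:{T} ∪→ {C,T}; cost 1
[col 1] DIJY: children DI:{C,T}, JY:{C,T} ∩→ {C,T}; cost 0
[col 1] DIJKY: children DIJY:{C,T}, K:{G} ∪→ {C,G,T}; cost 1
[col 1] DIJKYZ: children DIJKY:{C,G,T}, Z:{C} ∩→ {C}; cost 0
[col 2] DI: children D:{T}, I:{T} ∩→ {T}; cost 0
[col 2] JY: children J:{T}, Y:{A} ∪→ {A,T}; cost 1
[col 2] DIJY: children DI:{T}, JY:{A,T} ∩→ {T}; cost 0
[col 2] DIJKY: children DIJY:{T}, K:{C} ∪→ {C,T}; cost 1
[col 2] DIJKYZ: children DIJKY:{C,T}, Z:{T} ∩→ {T}; cost 0
[col 3] DI: children D:{A}, I:{G} ∪→ {A,G}; cost 1
[col 3] JY: children J:{C}, Y:{C} ∩→ {C}; cost 0
[col 3] DIJY: children DI:{A,G}, JY:{C} ∪→ {A,C,G}; cost 1
[col 3] DIJKY: children DIJY:{A,C,G}, K:{C} ∩→ {C}; cost 0
[col 3] DIJKYZ: children DIJKY:{C}, Z:{T} ∪→ {C,T}; cost 1
[col 4] DI: children D:{C}, I:{C} ∩→ {C}; cost 0
[col 4] JY: children J:{T}, Y:{G} ∪→ {G,T}; cost 1
[col 4] DIJY: children DI:{C}, JY:{G,T} ∪→ {C,G,T}; cost 1
[col 4] DIJKY: children DIJY:{C,G,T}, K:{T} ∩→ {T}; cost 0
[col 4] DIJKYZ: children DIJKY:{T}, Z:{T} ∩→ {T}; cost 0
[col 5] DI: children D:{A}, I:{T} ∪→ {A,T}; cost 1
[col 5] JY: children J:{T}, Y:{G} ∪→ {G,T}; cost 1
[col 5] DIJY: children DI:{A,T}, JY:{G,T} ∩→ {T}; cost 0
[col 5] DIJKY: children DIJY:{T}, K:{G} ∪→ {G,T}; cost 1
[col 5] DIJKYZ: children DIJKY:{G,T}, Z:{C} ∪→ {C,G,T}; cost 1
[col 6] DI: children D:{T}, I:{C} ∪→ {C,T}; cost 1
[col 6] JY: children J:{C}, Y:{T} ∪→ {C,T}; cost 1
[col 6] DIJY: children DI:{C,T}, JY:{C,T} ∩→ {C,T}; cost 0
[col 6] DIJKY: children DIJY:{C,T}, K:{C} ∩→ {C}; cost 0
[col 6] DIJKYZ: children DIJKY:{C}, Z:{A} ∪→ {A,C}; cost 1
[col 7] DI: children D:{A}, I:{T} ∪→ {A,T}; cost 1
[col 7] JY: children J:{T}, Y:{G} ∪→ {G,T}; cost 1
[col 7] DIJY: children DI:{A,T}, JY:{G,T} ∩→ {T}; cost 0
[col 7] DIJKY: children DIJY:{T}, K:{A} ∪→ {A,T}; cost 1
[col 7] DIJKYZ: children DIJKY:{A,T}, Z:{G} ∪→ {A,G,T}; cost 1
per-site changes: [2, 3, 2, 3, 2, 4, 3, 4]; total = 23

T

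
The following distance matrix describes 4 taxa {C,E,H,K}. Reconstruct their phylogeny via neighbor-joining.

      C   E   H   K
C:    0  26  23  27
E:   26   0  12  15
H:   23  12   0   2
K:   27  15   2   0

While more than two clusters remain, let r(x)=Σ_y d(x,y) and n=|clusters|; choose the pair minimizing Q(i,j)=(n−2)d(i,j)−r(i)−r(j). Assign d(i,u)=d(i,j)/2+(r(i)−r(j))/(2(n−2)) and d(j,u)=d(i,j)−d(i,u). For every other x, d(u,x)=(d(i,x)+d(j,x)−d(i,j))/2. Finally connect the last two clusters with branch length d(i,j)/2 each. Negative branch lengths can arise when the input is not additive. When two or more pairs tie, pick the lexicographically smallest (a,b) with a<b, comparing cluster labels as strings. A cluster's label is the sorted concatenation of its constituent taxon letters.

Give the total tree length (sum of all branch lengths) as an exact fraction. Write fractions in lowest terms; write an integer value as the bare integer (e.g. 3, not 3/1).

133/4

step 1: merge (C,E) at d=26, Q=-77; branch lengths C→75/4, E→29/4; new cluster CE
  updated: d(CE,H)=9/2, d(CE,K)=8
step 2: merge (CE,H) at d=9/2, Q=-29/2; branch lengths CE→21/4, H→-3/4; new cluster CEH
  updated: d(CEH,K)=11/4
step 3: merge (CEH,K) at d=11/4; branch lengths CEH→11/8, K→11/8; new cluster CEHK
final tree: (((C:75/4,E:29/4):21/4,H:-3/4):11/8,K:11/8)
total length: 133/4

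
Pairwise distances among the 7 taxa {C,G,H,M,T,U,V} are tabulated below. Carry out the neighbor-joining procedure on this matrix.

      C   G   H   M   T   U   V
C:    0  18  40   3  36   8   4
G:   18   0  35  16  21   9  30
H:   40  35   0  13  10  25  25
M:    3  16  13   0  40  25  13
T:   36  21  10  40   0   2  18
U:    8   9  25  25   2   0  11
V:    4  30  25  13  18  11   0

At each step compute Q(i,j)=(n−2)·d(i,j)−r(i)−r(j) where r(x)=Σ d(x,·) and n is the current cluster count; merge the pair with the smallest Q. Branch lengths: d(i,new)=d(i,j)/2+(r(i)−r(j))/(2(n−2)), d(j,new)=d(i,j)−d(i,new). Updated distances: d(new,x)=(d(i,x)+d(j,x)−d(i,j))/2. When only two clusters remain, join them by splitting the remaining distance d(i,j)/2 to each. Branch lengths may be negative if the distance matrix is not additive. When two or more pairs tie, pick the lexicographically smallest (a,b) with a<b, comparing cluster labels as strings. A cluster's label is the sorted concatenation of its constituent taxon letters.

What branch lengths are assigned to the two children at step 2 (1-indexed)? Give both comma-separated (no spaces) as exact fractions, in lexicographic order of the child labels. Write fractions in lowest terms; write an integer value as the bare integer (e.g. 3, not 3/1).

step 1: merge (H,T) at d=10, Q=-225; branch lengths H→71/10, T→29/10; new cluster HT
  updated: d(C,HT)=33, d(G,HT)=23, d(HT,M)=43/2, d(HT,U)=17/2, d(HT,V)=33/2
step 2: merge (C,M) at d=3, Q=-265/2; branch lengths C→-1/16, M→49/16; new cluster CM
  updated: d(CM,G)=31/2, d(CM,HT)=103/4, d(CM,U)=15, d(CM,V)=7
step 3: merge (CM,V) at d=7, Q=-427/4; branch lengths CM→79/24, V→89/24; new cluster CMV
  updated: d(CMV,G)=77/4, d(CMV,HT)=141/8, d(CMV,U)=19/2
step 4: merge (CMV,HT) at d=141/8, Q=-241/4; branch lengths CMV→65/8, HT→19/2; new cluster CHMTV
  updated: d(CHMTV,G)=197/16, d(CHMTV,U)=3/16
step 5: merge (CHMTV,G) at d=197/16, Q=-43/2; branch lengths CHMTV→7/4, G→169/16; new cluster CGHMTV
  updated: d(CGHMTV,U)=-25/16
step 6: merge (CGHMTV,U) at d=-25/16; branch lengths CGHMTV→-25/32, U→-25/32; new cluster CGHMTUV
final tree: (((((C:-1/16,M:49/16):79/24,V:89/24):65/8,(H:71/10,T:29/10):19/2):7/4,G:169/16):-25/32,U:-25/32)
total length: 387/8

-1/16,49/16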